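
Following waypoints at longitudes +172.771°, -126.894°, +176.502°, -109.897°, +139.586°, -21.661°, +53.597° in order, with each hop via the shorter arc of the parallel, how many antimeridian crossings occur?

4

Leg 1: +172.771° → -126.894°, shortest Δλ = 60.335° (east) — crosses 180°.
Leg 2: -126.894° → +176.502°, shortest Δλ = -56.604° (west) — crosses 180°.
Leg 3: +176.502° → -109.897°, shortest Δλ = 73.601° (east) — crosses 180°.
Leg 4: -109.897° → +139.586°, shortest Δλ = -110.517° (west) — crosses 180°.
Leg 5: +139.586° → -21.661°, shortest Δλ = -161.247° (west) — does not cross 180°.
Leg 6: -21.661° → +53.597°, shortest Δλ = 75.258° (east) — does not cross 180°.
Total crossings: 4.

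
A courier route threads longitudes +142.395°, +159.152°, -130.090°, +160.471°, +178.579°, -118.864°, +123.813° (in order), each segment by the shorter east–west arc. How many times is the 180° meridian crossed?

Leg 1: +142.395° → +159.152°, shortest Δλ = 16.757° (east) — does not cross 180°.
Leg 2: +159.152° → -130.090°, shortest Δλ = 70.758° (east) — crosses 180°.
Leg 3: -130.090° → +160.471°, shortest Δλ = -69.439° (west) — crosses 180°.
Leg 4: +160.471° → +178.579°, shortest Δλ = 18.108° (east) — does not cross 180°.
Leg 5: +178.579° → -118.864°, shortest Δλ = 62.557° (east) — crosses 180°.
Leg 6: -118.864° → +123.813°, shortest Δλ = -117.323° (west) — crosses 180°.
Total crossings: 4.

4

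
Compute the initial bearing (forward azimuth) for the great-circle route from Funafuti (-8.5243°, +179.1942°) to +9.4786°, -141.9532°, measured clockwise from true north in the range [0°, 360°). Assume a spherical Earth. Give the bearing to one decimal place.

65.9°

Δλ = -141.9532 − 179.1942 = -321.1474°; wrapped into (−180°, 180°]: 38.8526°.
θ = atan2( sin Δλ · cos φ₂ , cos φ₁ · sin φ₂ − sin φ₁ · cos φ₂ · cos Δλ )
  = atan2(0.61875, 0.27672) = 65.905° → normalised to [0°, 360°): 65.905°.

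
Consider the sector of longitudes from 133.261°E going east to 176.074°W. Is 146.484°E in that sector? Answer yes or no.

Yes

Band width going east from +133.261° to -176.074°: ((-176.074 − 133.261) mod 360) = 50.665°.
Offset of +146.484° east of the west edge: ((146.484 − 133.261) mod 360) = 13.223°.
13.223° ≤ 50.665° ⇒ inside.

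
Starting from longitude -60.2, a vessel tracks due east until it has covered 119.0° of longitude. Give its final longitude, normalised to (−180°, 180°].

+58.8°

Start at -60.2°; shift +119.0° → +58.8°.
+58.8° already lies in (−180°, 180°].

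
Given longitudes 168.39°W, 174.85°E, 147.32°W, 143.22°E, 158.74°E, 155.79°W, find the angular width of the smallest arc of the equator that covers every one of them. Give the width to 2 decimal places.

Sort the longitudes: -168.39°, -155.79°, -147.32°, +143.22°, +158.74°, +174.85°.
Eastward gaps between consecutive values (wrapping around): 12.60°, 8.47°, 290.54°, 15.52°, 16.11°, 16.76°.
Largest gap = 290.54° ⇒ minimal covering band is its complement: 360° − 290.54° = 69.46°.
Band runs from +143.22° eastward to -147.32°, crossing the antimeridian.

69.46°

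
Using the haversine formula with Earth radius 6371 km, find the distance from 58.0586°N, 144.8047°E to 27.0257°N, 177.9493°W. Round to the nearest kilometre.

Δλ = -177.9493 − 144.8047 = -322.7540°; wrapped into (−180°, 180°]: 37.2460°.
Δφ = 27.0257 − 58.0586 = -31.0329°.
a = sin²(Δφ/2) + cos φ₁ · cos φ₂ · sin²(Δλ/2) = 0.119624.
c = 2·atan2(√a, √(1−a)) = 0.70633 rad → d = 6371·c ≈ 4500.01 km.

4500 km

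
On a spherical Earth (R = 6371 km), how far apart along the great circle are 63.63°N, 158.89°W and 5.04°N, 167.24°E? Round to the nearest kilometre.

7062 km

Δλ = 167.24 − -158.89 = 326.13°; wrapped into (−180°, 180°]: -33.87°.
Δφ = 5.04 − 63.63 = -58.59°.
a = sin²(Δφ/2) + cos φ₁ · cos φ₂ · sin²(Δλ/2) = 0.276962.
c = 2·atan2(√a, √(1−a)) = 1.10842 rad → d = 6371·c ≈ 7061.74 km.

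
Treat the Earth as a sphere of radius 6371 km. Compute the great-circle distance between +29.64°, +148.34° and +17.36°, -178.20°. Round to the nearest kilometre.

3658 km

Δλ = -178.20 − 148.34 = -326.54°; wrapped into (−180°, 180°]: 33.46°.
Δφ = 17.36 − 29.64 = -12.28°.
a = sin²(Δφ/2) + cos φ₁ · cos φ₂ · sin²(Δλ/2) = 0.080181.
c = 2·atan2(√a, √(1−a)) = 0.57418 rad → d = 6371·c ≈ 3658.10 km.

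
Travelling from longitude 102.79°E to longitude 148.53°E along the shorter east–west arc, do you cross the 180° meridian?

No

Signed shortest Δλ = ((148.53 − 102.79 + 180) mod 360) − 180 = 45.74°.
Going east by 45.74° from +102.79° reaches +148.53° without touching 180°.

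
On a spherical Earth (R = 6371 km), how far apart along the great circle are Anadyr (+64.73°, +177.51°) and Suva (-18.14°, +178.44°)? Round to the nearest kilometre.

Δλ = 178.44 − 177.51 = 0.93°.
Δφ = -18.14 − 64.73 = -82.87°.
a = sin²(Δφ/2) + cos φ₁ · cos φ₂ · sin²(Δλ/2) = 0.437966.
c = 2·atan2(√a, √(1−a)) = 1.44641 rad → d = 6371·c ≈ 9215.07 km.

9215 km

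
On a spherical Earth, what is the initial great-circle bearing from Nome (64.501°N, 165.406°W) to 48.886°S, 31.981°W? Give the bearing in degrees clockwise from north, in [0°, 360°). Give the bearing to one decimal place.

80.1°

Δλ = -31.981 − -165.406 = 133.425°.
θ = atan2( sin Δλ · cos φ₂ , cos φ₁ · sin φ₂ − sin φ₁ · cos φ₂ · cos Δλ )
  = atan2(0.47757, 0.08364) = 80.066° → normalised to [0°, 360°): 80.066°.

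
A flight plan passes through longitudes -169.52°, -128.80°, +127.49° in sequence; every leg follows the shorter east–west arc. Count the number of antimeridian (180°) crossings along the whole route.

Leg 1: -169.52° → -128.80°, shortest Δλ = 40.72° (east) — does not cross 180°.
Leg 2: -128.80° → +127.49°, shortest Δλ = -103.71° (west) — crosses 180°.
Total crossings: 1.

1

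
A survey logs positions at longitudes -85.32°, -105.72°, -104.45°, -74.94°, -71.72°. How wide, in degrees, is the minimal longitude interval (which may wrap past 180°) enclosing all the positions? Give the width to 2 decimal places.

34.00°

Sort the longitudes: -105.72°, -104.45°, -85.32°, -74.94°, -71.72°.
Eastward gaps between consecutive values (wrapping around): 1.27°, 19.13°, 10.38°, 3.22°, 326.00°.
Largest gap = 326.00° ⇒ minimal covering band is its complement: 360° − 326.00° = 34.00°.
Band runs from -105.72° eastward to -71.72°.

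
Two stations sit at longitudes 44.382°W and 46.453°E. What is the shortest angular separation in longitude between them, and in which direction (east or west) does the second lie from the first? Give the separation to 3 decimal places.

Raw difference: 46.453 − -44.382 = 90.835°.
Normalise into (−180°, 180°]: 90.835° stays 90.835°.
Positive ⇒ the second point lies to the east; separation 90.835°.

90.835° east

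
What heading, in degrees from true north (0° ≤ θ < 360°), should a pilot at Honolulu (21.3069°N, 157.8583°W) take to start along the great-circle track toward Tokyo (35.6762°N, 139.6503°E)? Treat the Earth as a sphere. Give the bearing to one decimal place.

Δλ = 139.6503 − -157.8583 = 297.5086°; wrapped into (−180°, 180°]: -62.4914°.
θ = atan2( sin Δλ · cos φ₂ , cos φ₁ · sin φ₂ − sin φ₁ · cos φ₂ · cos Δλ )
  = atan2(-0.72049, 0.40701) = -60.538° → normalised to [0°, 360°): 299.462°.

299.5°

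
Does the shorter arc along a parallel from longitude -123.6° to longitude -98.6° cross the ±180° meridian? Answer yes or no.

No

Signed shortest Δλ = ((-98.6 − -123.6 + 180) mod 360) − 180 = 25.0°.
Going east by 25.0° from -123.6° reaches -98.6° without touching 180°.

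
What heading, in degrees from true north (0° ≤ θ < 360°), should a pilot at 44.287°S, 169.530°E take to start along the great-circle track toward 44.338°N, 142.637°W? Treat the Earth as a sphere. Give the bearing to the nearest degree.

Δλ = -142.637 − 169.530 = -312.167°; wrapped into (−180°, 180°]: 47.833°.
θ = atan2( sin Δλ · cos φ₂ , cos φ₁ · sin φ₂ − sin φ₁ · cos φ₂ · cos Δλ )
  = atan2(0.53012, 0.83555) = 32.393° → normalised to [0°, 360°): 32.393°.

32°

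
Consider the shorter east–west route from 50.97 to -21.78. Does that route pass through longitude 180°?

Signed shortest Δλ = ((-21.78 − 50.97 + 180) mod 360) − 180 = -72.75°.
Going west by 72.75° from +50.97° reaches -21.78° without touching 180°.

No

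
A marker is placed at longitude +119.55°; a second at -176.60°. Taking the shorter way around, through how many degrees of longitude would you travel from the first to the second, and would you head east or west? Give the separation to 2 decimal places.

Raw difference: -176.60 − 119.55 = -296.15°.
Normalise into (−180°, 180°]: -296.15° + 360° = 63.85°.
Positive ⇒ the second point lies to the east; separation 63.85°.

63.85° east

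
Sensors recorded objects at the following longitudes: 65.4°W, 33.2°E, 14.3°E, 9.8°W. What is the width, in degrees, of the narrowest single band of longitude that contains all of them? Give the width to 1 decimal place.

98.6°

Sort the longitudes: -65.4°, -9.8°, +14.3°, +33.2°.
Eastward gaps between consecutive values (wrapping around): 55.6°, 24.1°, 18.9°, 261.4°.
Largest gap = 261.4° ⇒ minimal covering band is its complement: 360° − 261.4° = 98.6°.
Band runs from -65.4° eastward to +33.2°.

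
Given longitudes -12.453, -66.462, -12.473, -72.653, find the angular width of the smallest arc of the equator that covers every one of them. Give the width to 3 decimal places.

60.200°

Sort the longitudes: -72.653°, -66.462°, -12.473°, -12.453°.
Eastward gaps between consecutive values (wrapping around): 6.191°, 53.989°, 0.020°, 299.800°.
Largest gap = 299.800° ⇒ minimal covering band is its complement: 360° − 299.800° = 60.200°.
Band runs from -72.653° eastward to -12.453°.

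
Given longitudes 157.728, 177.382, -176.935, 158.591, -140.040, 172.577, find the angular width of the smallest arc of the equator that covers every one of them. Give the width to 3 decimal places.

62.232°

Sort the longitudes: -176.935°, -140.040°, +157.728°, +158.591°, +172.577°, +177.382°.
Eastward gaps between consecutive values (wrapping around): 36.895°, 297.768°, 0.863°, 13.986°, 4.805°, 5.683°.
Largest gap = 297.768° ⇒ minimal covering band is its complement: 360° − 297.768° = 62.232°.
Band runs from +157.728° eastward to -140.040°, crossing the antimeridian.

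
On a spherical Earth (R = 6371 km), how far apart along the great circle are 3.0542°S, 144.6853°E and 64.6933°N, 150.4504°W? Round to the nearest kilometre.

9157 km

Δλ = -150.4504 − 144.6853 = -295.1357°; wrapped into (−180°, 180°]: 64.8643°.
Δφ = 64.6933 − -3.0542 = 67.7475°.
a = sin²(Δφ/2) + cos φ₁ · cos φ₂ · sin²(Δλ/2) = 0.433427.
c = 2·atan2(√a, √(1−a)) = 1.43725 rad → d = 6371·c ≈ 9156.75 km.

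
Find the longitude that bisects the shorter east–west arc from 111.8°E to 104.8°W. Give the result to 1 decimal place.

Signed shortest Δλ from +111.8° to -104.8° is +143.4°.
Midpoint longitude = +111.8° + (+143.4°)/2 = +111.8° + 71.7° = +183.5°.
Normalise into (−180°, 180°]: -176.5°.
(The naïve average (+111.8 + -104.8)/2 = 3.5° is on the wrong side of the globe.)

176.5°W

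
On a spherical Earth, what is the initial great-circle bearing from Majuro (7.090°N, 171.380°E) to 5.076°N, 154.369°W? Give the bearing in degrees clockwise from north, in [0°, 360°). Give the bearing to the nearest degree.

91°

Δλ = -154.369 − 171.380 = -325.749°; wrapped into (−180°, 180°]: 34.251°.
θ = atan2( sin Δλ · cos φ₂ , cos φ₁ · sin φ₂ − sin φ₁ · cos φ₂ · cos Δλ )
  = atan2(0.56061, -0.01382) = 91.412° → normalised to [0°, 360°): 91.412°.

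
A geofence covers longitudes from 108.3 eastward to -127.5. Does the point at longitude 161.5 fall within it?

Band width going east from +108.3° to -127.5°: ((-127.5 − 108.3) mod 360) = 124.2°.
Offset of +161.5° east of the west edge: ((161.5 − 108.3) mod 360) = 53.2°.
53.2° ≤ 124.2° ⇒ inside.

Yes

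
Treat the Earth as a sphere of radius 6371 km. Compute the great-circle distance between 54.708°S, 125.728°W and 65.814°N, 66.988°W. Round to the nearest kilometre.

Δλ = -66.988 − -125.728 = 58.740°.
Δφ = 65.814 − -54.708 = 120.522°.
a = sin²(Δφ/2) + cos φ₁ · cos φ₂ · sin²(Δλ/2) = 0.810871.
c = 2·atan2(√a, √(1−a)) = 2.24176 rad → d = 6371·c ≈ 14282.25 km.

14282 km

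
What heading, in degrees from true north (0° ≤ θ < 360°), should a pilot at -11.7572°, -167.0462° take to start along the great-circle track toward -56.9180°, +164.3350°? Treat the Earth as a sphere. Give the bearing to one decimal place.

199.9°

Δλ = 164.3350 − -167.0462 = 331.3812°; wrapped into (−180°, 180°]: -28.6188°.
θ = atan2( sin Δλ · cos φ₂ , cos φ₁ · sin φ₂ − sin φ₁ · cos φ₂ · cos Δλ )
  = atan2(-0.26145, -0.72268) = -160.111° → normalised to [0°, 360°): 199.889°.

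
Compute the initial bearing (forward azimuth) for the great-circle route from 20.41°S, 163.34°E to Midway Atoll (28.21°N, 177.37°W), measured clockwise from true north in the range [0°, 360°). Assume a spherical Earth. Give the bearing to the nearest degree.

Δλ = -177.37 − 163.34 = -340.71°; wrapped into (−180°, 180°]: 19.29°.
θ = atan2( sin Δλ · cos φ₂ , cos φ₁ · sin φ₂ − sin φ₁ · cos φ₂ · cos Δλ )
  = atan2(0.29111, 0.73309) = 21.658° → normalised to [0°, 360°): 21.658°.

22°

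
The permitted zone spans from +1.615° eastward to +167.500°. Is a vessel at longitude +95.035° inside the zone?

Yes

Band width going east from +1.615° to +167.500°: ((167.500 − 1.615) mod 360) = 165.885°.
Offset of +95.035° east of the west edge: ((95.035 − 1.615) mod 360) = 93.420°.
93.420° ≤ 165.885° ⇒ inside.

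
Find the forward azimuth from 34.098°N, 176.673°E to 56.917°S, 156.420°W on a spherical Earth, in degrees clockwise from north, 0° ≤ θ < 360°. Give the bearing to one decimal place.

165.7°

Δλ = -156.420 − 176.673 = -333.093°; wrapped into (−180°, 180°]: 26.907°.
θ = atan2( sin Δλ · cos φ₂ , cos φ₁ · sin φ₂ − sin φ₁ · cos φ₂ · cos Δλ )
  = atan2(0.24702, -0.96672) = 165.666° → normalised to [0°, 360°): 165.666°.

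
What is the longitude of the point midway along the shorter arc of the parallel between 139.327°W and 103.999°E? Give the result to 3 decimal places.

Signed shortest Δλ from -139.327° to +103.999° is -116.674°.
Midpoint longitude = -139.327° + (-116.674°)/2 = -139.327° − 58.337° = -197.664°.
Normalise into (−180°, 180°]: +162.336°.
(The naïve average (-139.327 + +103.999)/2 = -17.664° is on the wrong side of the globe.)

162.336°E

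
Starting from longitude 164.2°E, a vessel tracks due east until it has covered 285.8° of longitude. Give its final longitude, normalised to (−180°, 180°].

Start at +164.2°; shift +285.8° → +450.0°.
+450.0° lies outside (−180°, 180°]; subtract 360° → +90.0°.

90.0°E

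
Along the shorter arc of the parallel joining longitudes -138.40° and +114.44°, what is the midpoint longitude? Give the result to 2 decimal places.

+168.02°

Signed shortest Δλ from -138.40° to +114.44° is -107.16°.
Midpoint longitude = -138.40° + (-107.16°)/2 = -138.40° − 53.58° = -191.98°.
Normalise into (−180°, 180°]: +168.02°.
(The naïve average (-138.40 + +114.44)/2 = -11.98° is on the wrong side of the globe.)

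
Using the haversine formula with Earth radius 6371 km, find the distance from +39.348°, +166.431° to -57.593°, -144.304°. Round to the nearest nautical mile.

Δλ = -144.304 − 166.431 = -310.735°; wrapped into (−180°, 180°]: 49.265°.
Δφ = -57.593 − 39.348 = -96.941°.
a = sin²(Δφ/2) + cos φ₁ · cos φ₂ · sin²(Δλ/2) = 0.632420.
c = 2·atan2(√a, √(1−a)) = 1.83883 rad → d = 6371·c ≈ 11715.21 km ≈ 6325.71 nmi.

6326 nmi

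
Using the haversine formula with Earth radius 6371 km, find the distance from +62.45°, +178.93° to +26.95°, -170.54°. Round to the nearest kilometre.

4023 km

Δλ = -170.54 − 178.93 = -349.47°; wrapped into (−180°, 180°]: 10.53°.
Δφ = 26.95 − 62.45 = -35.50°.
a = sin²(Δφ/2) + cos φ₁ · cos φ₂ · sin²(Δλ/2) = 0.096414.
c = 2·atan2(√a, √(1−a)) = 0.63145 rad → d = 6371·c ≈ 4022.97 km.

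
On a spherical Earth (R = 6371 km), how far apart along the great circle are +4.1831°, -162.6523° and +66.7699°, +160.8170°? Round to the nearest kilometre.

7503 km

Δλ = 160.8170 − -162.6523 = 323.4693°; wrapped into (−180°, 180°]: -36.5307°.
Δφ = 66.7699 − 4.1831 = 62.5868°.
a = sin²(Δφ/2) + cos φ₁ · cos φ₂ · sin²(Δλ/2) = 0.308439.
c = 2·atan2(√a, √(1−a)) = 1.17762 rad → d = 6371·c ≈ 7502.64 km.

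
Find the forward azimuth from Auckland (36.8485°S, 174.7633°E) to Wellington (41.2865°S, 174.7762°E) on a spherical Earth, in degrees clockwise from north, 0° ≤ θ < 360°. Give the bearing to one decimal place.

Δλ = 174.7762 − 174.7633 = 0.0129°.
θ = atan2( sin Δλ · cos φ₂ , cos φ₁ · sin φ₂ − sin φ₁ · cos φ₂ · cos Δλ )
  = atan2(0.00017, -0.07738) = 179.875° → normalised to [0°, 360°): 179.875°.

179.9°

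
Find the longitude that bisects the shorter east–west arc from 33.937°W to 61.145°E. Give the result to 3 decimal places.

13.604°E

Signed shortest Δλ from -33.937° to +61.145° is +95.082°.
Midpoint longitude = -33.937° + (+95.082°)/2 = -33.937° + 47.541° = +13.604°.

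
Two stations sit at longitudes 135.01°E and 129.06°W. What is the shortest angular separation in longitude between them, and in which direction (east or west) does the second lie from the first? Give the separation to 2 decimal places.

Raw difference: -129.06 − 135.01 = -264.07°.
Normalise into (−180°, 180°]: -264.07° + 360° = 95.93°.
Positive ⇒ the second point lies to the east; separation 95.93°.

95.93° east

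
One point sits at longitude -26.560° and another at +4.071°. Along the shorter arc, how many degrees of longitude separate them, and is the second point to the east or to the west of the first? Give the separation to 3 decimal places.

Raw difference: 4.071 − -26.560 = 30.631°.
Normalise into (−180°, 180°]: 30.631° stays 30.631°.
Positive ⇒ the second point lies to the east; separation 30.631°.

30.631° east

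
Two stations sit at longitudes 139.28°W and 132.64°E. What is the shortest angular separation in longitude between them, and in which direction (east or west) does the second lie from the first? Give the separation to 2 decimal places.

88.08° west

Raw difference: 132.64 − -139.28 = 271.92°.
Normalise into (−180°, 180°]: 271.92° − 360° = -88.08°.
Negative ⇒ the second point lies to the west; separation 88.08°.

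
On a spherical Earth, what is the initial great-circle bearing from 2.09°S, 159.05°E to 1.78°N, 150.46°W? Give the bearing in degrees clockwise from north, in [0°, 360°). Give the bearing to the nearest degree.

86°

Δλ = -150.46 − 159.05 = -309.51°; wrapped into (−180°, 180°]: 50.49°.
θ = atan2( sin Δλ · cos φ₂ , cos φ₁ · sin φ₂ − sin φ₁ · cos φ₂ · cos Δλ )
  = atan2(0.77114, 0.05423) = 85.977° → normalised to [0°, 360°): 85.977°.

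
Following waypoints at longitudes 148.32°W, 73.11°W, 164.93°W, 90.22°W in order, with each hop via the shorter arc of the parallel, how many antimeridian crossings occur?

0

Leg 1: -148.32° → -73.11°, shortest Δλ = 75.21° (east) — does not cross 180°.
Leg 2: -73.11° → -164.93°, shortest Δλ = -91.82° (west) — does not cross 180°.
Leg 3: -164.93° → -90.22°, shortest Δλ = 74.71° (east) — does not cross 180°.
Total crossings: 0.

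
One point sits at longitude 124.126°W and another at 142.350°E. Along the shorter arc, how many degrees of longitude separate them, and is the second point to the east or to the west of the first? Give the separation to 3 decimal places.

93.524° west

Raw difference: 142.350 − -124.126 = 266.476°.
Normalise into (−180°, 180°]: 266.476° − 360° = -93.524°.
Negative ⇒ the second point lies to the west; separation 93.524°.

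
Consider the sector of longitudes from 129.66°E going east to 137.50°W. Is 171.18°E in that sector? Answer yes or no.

Yes

Band width going east from +129.66° to -137.50°: ((-137.50 − 129.66) mod 360) = 92.84°.
Offset of +171.18° east of the west edge: ((171.18 − 129.66) mod 360) = 41.52°.
41.52° ≤ 92.84° ⇒ inside.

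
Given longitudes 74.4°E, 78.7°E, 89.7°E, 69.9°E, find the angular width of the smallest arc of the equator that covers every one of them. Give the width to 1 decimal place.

19.8°

Sort the longitudes: +69.9°, +74.4°, +78.7°, +89.7°.
Eastward gaps between consecutive values (wrapping around): 4.5°, 4.3°, 11.0°, 340.2°.
Largest gap = 340.2° ⇒ minimal covering band is its complement: 360° − 340.2° = 19.8°.
Band runs from +69.9° eastward to +89.7°.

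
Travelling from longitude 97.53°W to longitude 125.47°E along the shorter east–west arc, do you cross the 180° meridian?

Yes

Naïve |125.47 − -97.53| = 223.0° > 180°, so the shorter arc goes the other way round — across 180°.
Signed shortest Δλ = ((125.47 − -97.53 + 180) mod 360) − 180 = -137.0°.
Going west by 137.0° from -97.53° passes through 180° before reaching +125.47°.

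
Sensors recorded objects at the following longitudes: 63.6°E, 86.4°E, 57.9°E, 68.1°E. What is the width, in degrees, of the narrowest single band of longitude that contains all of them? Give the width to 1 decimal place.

Sort the longitudes: +57.9°, +63.6°, +68.1°, +86.4°.
Eastward gaps between consecutive values (wrapping around): 5.7°, 4.5°, 18.3°, 331.5°.
Largest gap = 331.5° ⇒ minimal covering band is its complement: 360° − 331.5° = 28.5°.
Band runs from +57.9° eastward to +86.4°.

28.5°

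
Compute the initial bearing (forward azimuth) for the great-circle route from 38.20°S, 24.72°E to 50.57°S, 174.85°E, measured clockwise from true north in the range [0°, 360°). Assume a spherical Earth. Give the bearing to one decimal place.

161.5°

Δλ = 174.85 − 24.72 = 150.13°.
θ = atan2( sin Δλ · cos φ₂ , cos φ₁ · sin φ₂ − sin φ₁ · cos φ₂ · cos Δλ )
  = atan2(0.31632, -0.94759) = 161.540° → normalised to [0°, 360°): 161.540°.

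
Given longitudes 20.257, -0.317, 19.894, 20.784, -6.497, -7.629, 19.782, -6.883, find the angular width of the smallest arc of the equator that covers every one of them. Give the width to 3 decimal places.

Sort the longitudes: -7.629°, -6.883°, -6.497°, -0.317°, +19.782°, +19.894°, +20.257°, +20.784°.
Eastward gaps between consecutive values (wrapping around): 0.746°, 0.386°, 6.180°, 20.099°, 0.112°, 0.363°, 0.527°, 331.587°.
Largest gap = 331.587° ⇒ minimal covering band is its complement: 360° − 331.587° = 28.413°.
Band runs from -7.629° eastward to +20.784°.

28.413°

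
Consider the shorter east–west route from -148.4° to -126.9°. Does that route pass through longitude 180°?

Signed shortest Δλ = ((-126.9 − -148.4 + 180) mod 360) − 180 = 21.5°.
Going east by 21.5° from -148.4° reaches -126.9° without touching 180°.

No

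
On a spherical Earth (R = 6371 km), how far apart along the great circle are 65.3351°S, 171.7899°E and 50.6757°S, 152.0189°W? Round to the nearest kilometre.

Δλ = -152.0189 − 171.7899 = -323.8088°; wrapped into (−180°, 180°]: 36.1912°.
Δφ = -50.6757 − -65.3351 = 14.6594°.
a = sin²(Δφ/2) + cos φ₁ · cos φ₂ · sin²(Δλ/2) = 0.041789.
c = 2·atan2(√a, √(1−a)) = 0.41175 rad → d = 6371·c ≈ 2623.27 km.

2623 km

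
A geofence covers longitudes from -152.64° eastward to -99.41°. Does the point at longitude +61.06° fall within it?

Band width going east from -152.64° to -99.41°: ((-99.41 − -152.64) mod 360) = 53.23°.
Offset of +61.06° east of the west edge: ((61.06 − -152.64) mod 360) = 213.70°.
213.70° > 53.23° ⇒ outside.

No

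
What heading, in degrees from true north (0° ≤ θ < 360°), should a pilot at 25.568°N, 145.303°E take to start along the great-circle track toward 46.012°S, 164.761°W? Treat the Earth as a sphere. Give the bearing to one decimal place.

147.7°

Δλ = -164.761 − 145.303 = -310.064°; wrapped into (−180°, 180°]: 49.936°.
θ = atan2( sin Δλ · cos φ₂ , cos φ₁ · sin φ₂ − sin φ₁ · cos φ₂ · cos Δλ )
  = atan2(0.53152, -0.84195) = 147.736° → normalised to [0°, 360°): 147.736°.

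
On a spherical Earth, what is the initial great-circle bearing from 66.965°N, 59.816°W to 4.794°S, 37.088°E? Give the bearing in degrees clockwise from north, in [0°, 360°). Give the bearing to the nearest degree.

86°

Δλ = 37.088 − -59.816 = 96.904°.
θ = atan2( sin Δλ · cos φ₂ , cos φ₁ · sin φ₂ − sin φ₁ · cos φ₂ · cos Δλ )
  = atan2(0.98928, 0.07753) = 85.519° → normalised to [0°, 360°): 85.519°.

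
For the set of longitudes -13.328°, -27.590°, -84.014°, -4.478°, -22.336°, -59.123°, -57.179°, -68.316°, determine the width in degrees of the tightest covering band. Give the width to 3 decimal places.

Sort the longitudes: -84.014°, -68.316°, -59.123°, -57.179°, -27.590°, -22.336°, -13.328°, -4.478°.
Eastward gaps between consecutive values (wrapping around): 15.698°, 9.193°, 1.944°, 29.589°, 5.254°, 9.008°, 8.850°, 280.464°.
Largest gap = 280.464° ⇒ minimal covering band is its complement: 360° − 280.464° = 79.536°.
Band runs from -84.014° eastward to -4.478°.

79.536°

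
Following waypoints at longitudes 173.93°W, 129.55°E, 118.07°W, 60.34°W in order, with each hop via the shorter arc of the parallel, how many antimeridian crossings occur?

2

Leg 1: -173.93° → +129.55°, shortest Δλ = -56.52° (west) — crosses 180°.
Leg 2: +129.55° → -118.07°, shortest Δλ = 112.38° (east) — crosses 180°.
Leg 3: -118.07° → -60.34°, shortest Δλ = 57.73° (east) — does not cross 180°.
Total crossings: 2.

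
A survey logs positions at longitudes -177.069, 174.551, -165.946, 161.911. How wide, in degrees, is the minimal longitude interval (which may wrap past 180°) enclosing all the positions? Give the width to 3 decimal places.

32.143°

Sort the longitudes: -177.069°, -165.946°, +161.911°, +174.551°.
Eastward gaps between consecutive values (wrapping around): 11.123°, 327.857°, 12.640°, 8.380°.
Largest gap = 327.857° ⇒ minimal covering band is its complement: 360° − 327.857° = 32.143°.
Band runs from +161.911° eastward to -165.946°, crossing the antimeridian.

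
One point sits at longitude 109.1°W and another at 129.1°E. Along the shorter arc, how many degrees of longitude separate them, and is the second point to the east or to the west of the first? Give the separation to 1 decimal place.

121.8° west

Raw difference: 129.1 − -109.1 = 238.2°.
Normalise into (−180°, 180°]: 238.2° − 360° = -121.8°.
Negative ⇒ the second point lies to the west; separation 121.8°.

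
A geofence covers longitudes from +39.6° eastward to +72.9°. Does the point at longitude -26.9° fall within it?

No

Band width going east from +39.6° to +72.9°: ((72.9 − 39.6) mod 360) = 33.3°.
Offset of -26.9° east of the west edge: ((-26.9 − 39.6) mod 360) = 293.5°.
293.5° > 33.3° ⇒ outside.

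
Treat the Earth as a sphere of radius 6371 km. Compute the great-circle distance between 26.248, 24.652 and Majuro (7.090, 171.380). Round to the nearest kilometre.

Δλ = 171.380 − 24.652 = 146.728°.
Δφ = 7.090 − 26.248 = -19.158°.
a = sin²(Δφ/2) + cos φ₁ · cos φ₂ · sin²(Δλ/2) = 0.844773.
c = 2·atan2(√a, √(1−a)) = 2.33166 rad → d = 6371·c ≈ 14854.99 km.

14855 km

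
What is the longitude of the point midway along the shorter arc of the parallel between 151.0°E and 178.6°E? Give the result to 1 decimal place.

Signed shortest Δλ from +151.0° to +178.6° is +27.6°.
Midpoint longitude = +151.0° + (+27.6°)/2 = +151.0° + 13.8° = +164.8°.

164.8°E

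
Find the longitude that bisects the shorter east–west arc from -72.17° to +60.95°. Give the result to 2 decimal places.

Signed shortest Δλ from -72.17° to +60.95° is +133.12°.
Midpoint longitude = -72.17° + (+133.12°)/2 = -72.17° + 66.56° = -5.61°.

-5.61°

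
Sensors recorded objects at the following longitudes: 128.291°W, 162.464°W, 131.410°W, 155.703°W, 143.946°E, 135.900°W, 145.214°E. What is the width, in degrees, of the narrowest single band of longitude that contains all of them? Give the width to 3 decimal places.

Sort the longitudes: -162.464°, -155.703°, -135.900°, -131.410°, -128.291°, +143.946°, +145.214°.
Eastward gaps between consecutive values (wrapping around): 6.761°, 19.803°, 4.490°, 3.119°, 272.237°, 1.268°, 52.322°.
Largest gap = 272.237° ⇒ minimal covering band is its complement: 360° − 272.237° = 87.763°.
Band runs from +143.946° eastward to -128.291°, crossing the antimeridian.

87.763°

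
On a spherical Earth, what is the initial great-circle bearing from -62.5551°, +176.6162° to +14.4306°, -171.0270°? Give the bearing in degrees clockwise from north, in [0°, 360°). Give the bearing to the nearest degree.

Δλ = -171.0270 − 176.6162 = -347.6432°; wrapped into (−180°, 180°]: 12.3568°.
θ = atan2( sin Δλ · cos φ₂ , cos φ₁ · sin φ₂ − sin φ₁ · cos φ₂ · cos Δλ )
  = atan2(0.20725, 0.95440) = 12.251° → normalised to [0°, 360°): 12.251°.

12°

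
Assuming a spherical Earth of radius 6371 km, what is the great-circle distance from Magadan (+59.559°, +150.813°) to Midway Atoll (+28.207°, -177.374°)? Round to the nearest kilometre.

Δλ = -177.374 − 150.813 = -328.187°; wrapped into (−180°, 180°]: 31.813°.
Δφ = 28.207 − 59.559 = -31.352°.
a = sin²(Δφ/2) + cos φ₁ · cos φ₂ · sin²(Δλ/2) = 0.106543.
c = 2·atan2(√a, √(1−a)) = 0.66501 rad → d = 6371·c ≈ 4236.75 km.

4237 km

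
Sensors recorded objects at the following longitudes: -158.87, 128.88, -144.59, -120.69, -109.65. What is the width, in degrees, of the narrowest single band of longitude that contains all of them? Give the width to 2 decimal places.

Sort the longitudes: -158.87°, -144.59°, -120.69°, -109.65°, +128.88°.
Eastward gaps between consecutive values (wrapping around): 14.28°, 23.90°, 11.04°, 238.53°, 72.25°.
Largest gap = 238.53° ⇒ minimal covering band is its complement: 360° − 238.53° = 121.47°.
Band runs from +128.88° eastward to -109.65°, crossing the antimeridian.

121.47°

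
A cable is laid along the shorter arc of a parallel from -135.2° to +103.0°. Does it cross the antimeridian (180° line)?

Naïve |103.0 − -135.2| = 238.2° > 180°, so the shorter arc goes the other way round — across 180°.
Signed shortest Δλ = ((103.0 − -135.2 + 180) mod 360) − 180 = -121.8°.
Going west by 121.8° from -135.2° passes through 180° before reaching +103.0°.

Yes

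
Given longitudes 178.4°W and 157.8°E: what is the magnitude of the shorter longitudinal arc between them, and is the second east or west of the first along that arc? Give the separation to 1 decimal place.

Raw difference: 157.8 − -178.4 = 336.2°.
Normalise into (−180°, 180°]: 336.2° − 360° = -23.8°.
Negative ⇒ the second point lies to the west; separation 23.8°.

23.8° west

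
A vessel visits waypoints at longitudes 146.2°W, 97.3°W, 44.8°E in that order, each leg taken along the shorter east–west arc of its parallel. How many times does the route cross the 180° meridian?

Leg 1: -146.2° → -97.3°, shortest Δλ = 48.9° (east) — does not cross 180°.
Leg 2: -97.3° → +44.8°, shortest Δλ = 142.1° (east) — does not cross 180°.
Total crossings: 0.

0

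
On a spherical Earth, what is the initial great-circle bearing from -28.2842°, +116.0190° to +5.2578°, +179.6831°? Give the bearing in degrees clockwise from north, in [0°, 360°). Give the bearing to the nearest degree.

72°

Δλ = 179.6831 − 116.0190 = 63.6641°.
θ = atan2( sin Δλ · cos φ₂ , cos φ₁ · sin φ₂ − sin φ₁ · cos φ₂ · cos Δλ )
  = atan2(0.89244, 0.29003) = 71.997° → normalised to [0°, 360°): 71.997°.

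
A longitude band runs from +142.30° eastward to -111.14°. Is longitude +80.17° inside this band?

Band width going east from +142.30° to -111.14°: ((-111.14 − 142.30) mod 360) = 106.56°.
Offset of +80.17° east of the west edge: ((80.17 − 142.30) mod 360) = 297.87°.
297.87° > 106.56° ⇒ outside.

No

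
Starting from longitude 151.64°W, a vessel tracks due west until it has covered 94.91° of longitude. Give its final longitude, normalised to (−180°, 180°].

113.45°E

Start at -151.64°; shift −94.91° → -246.55°.
-246.55° lies outside (−180°, 180°]; add 360° → +113.45°.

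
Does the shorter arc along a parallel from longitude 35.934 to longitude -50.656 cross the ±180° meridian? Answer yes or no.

No

Signed shortest Δλ = ((-50.656 − 35.934 + 180) mod 360) − 180 = -86.59°.
Going west by 86.59° from +35.934° reaches -50.656° without touching 180°.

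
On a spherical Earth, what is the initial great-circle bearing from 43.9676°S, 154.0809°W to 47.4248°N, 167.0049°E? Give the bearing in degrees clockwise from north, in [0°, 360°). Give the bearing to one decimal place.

Δλ = 167.0049 − -154.0809 = 321.0858°; wrapped into (−180°, 180°]: -38.9142°.
θ = atan2( sin Δλ · cos φ₂ , cos φ₁ · sin φ₂ − sin φ₁ · cos φ₂ · cos Δλ )
  = atan2(-0.42498, 0.89547) = -25.389° → normalised to [0°, 360°): 334.611°.

334.6°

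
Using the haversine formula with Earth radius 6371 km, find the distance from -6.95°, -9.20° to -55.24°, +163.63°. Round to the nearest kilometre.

Δλ = 163.63 − -9.20 = 172.83°.
Δφ = -55.24 − -6.95 = -48.29°.
a = sin²(Δφ/2) + cos φ₁ · cos φ₂ · sin²(Δλ/2) = 0.731058.
c = 2·atan2(√a, √(1−a)) = 2.05118 rad → d = 6371·c ≈ 13068.04 km.

13068 km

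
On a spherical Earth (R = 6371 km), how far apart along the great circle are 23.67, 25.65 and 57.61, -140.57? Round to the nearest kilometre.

Δλ = -140.57 − 25.65 = -166.22°.
Δφ = 57.61 − 23.67 = 33.94°.
a = sin²(Δφ/2) + cos φ₁ · cos φ₂ · sin²(Δλ/2) = 0.568742.
c = 2·atan2(√a, √(1−a)) = 1.70872 rad → d = 6371·c ≈ 10886.24 km.

10886 km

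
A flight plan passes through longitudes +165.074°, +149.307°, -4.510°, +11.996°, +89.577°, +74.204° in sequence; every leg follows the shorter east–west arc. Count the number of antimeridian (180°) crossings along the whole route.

Leg 1: +165.074° → +149.307°, shortest Δλ = -15.767° (west) — does not cross 180°.
Leg 2: +149.307° → -4.510°, shortest Δλ = -153.817° (west) — does not cross 180°.
Leg 3: -4.510° → +11.996°, shortest Δλ = 16.506° (east) — does not cross 180°.
Leg 4: +11.996° → +89.577°, shortest Δλ = 77.581° (east) — does not cross 180°.
Leg 5: +89.577° → +74.204°, shortest Δλ = -15.373° (west) — does not cross 180°.
Total crossings: 0.

0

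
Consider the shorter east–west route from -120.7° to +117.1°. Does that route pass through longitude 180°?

Yes

Naïve |117.1 − -120.7| = 237.8° > 180°, so the shorter arc goes the other way round — across 180°.
Signed shortest Δλ = ((117.1 − -120.7 + 180) mod 360) − 180 = -122.2°.
Going west by 122.2° from -120.7° passes through 180° before reaching +117.1°.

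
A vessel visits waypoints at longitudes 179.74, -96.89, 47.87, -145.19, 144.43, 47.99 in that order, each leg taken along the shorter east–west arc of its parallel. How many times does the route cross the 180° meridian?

Leg 1: +179.74° → -96.89°, shortest Δλ = 83.37° (east) — crosses 180°.
Leg 2: -96.89° → +47.87°, shortest Δλ = 144.76° (east) — does not cross 180°.
Leg 3: +47.87° → -145.19°, shortest Δλ = 166.94° (east) — crosses 180°.
Leg 4: -145.19° → +144.43°, shortest Δλ = -70.38° (west) — crosses 180°.
Leg 5: +144.43° → +47.99°, shortest Δλ = -96.44° (west) — does not cross 180°.
Total crossings: 3.

3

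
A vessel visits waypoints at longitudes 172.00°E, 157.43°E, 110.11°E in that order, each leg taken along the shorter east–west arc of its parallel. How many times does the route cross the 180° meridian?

Leg 1: +172.00° → +157.43°, shortest Δλ = -14.57° (west) — does not cross 180°.
Leg 2: +157.43° → +110.11°, shortest Δλ = -47.32° (west) — does not cross 180°.
Total crossings: 0.

0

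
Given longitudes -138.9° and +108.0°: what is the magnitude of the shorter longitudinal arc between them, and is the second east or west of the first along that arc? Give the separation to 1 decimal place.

Raw difference: 108.0 − -138.9 = 246.9°.
Normalise into (−180°, 180°]: 246.9° − 360° = -113.1°.
Negative ⇒ the second point lies to the west; separation 113.1°.

113.1° west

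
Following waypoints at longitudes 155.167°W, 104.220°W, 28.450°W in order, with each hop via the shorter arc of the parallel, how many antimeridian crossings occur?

Leg 1: -155.167° → -104.220°, shortest Δλ = 50.947° (east) — does not cross 180°.
Leg 2: -104.220° → -28.450°, shortest Δλ = 75.77° (east) — does not cross 180°.
Total crossings: 0.

0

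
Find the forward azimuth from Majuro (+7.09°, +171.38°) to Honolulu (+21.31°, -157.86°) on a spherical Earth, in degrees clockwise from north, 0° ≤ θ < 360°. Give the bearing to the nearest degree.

Δλ = -157.86 − 171.38 = -329.24°; wrapped into (−180°, 180°]: 30.76°.
θ = atan2( sin Δλ · cos φ₂ , cos φ₁ · sin φ₂ − sin φ₁ · cos φ₂ · cos Δλ )
  = atan2(0.47647, 0.26182) = 61.211° → normalised to [0°, 360°): 61.211°.

61°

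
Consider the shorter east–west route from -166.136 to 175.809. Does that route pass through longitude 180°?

Naïve |175.809 − -166.136| = 341.945° > 180°, so the shorter arc goes the other way round — across 180°.
Signed shortest Δλ = ((175.809 − -166.136 + 180) mod 360) − 180 = -18.055°.
Going west by 18.055° from -166.136° passes through 180° before reaching +175.809°.

Yes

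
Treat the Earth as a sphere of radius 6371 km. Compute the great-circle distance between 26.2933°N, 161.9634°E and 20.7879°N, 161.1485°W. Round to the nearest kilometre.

3797 km

Δλ = -161.1485 − 161.9634 = -323.1119°; wrapped into (−180°, 180°]: 36.8881°.
Δφ = 20.7879 − 26.2933 = -5.5054°.
a = sin²(Δφ/2) + cos φ₁ · cos φ₂ · sin²(Δλ/2) = 0.086204.
c = 2·atan2(√a, √(1−a)) = 0.59599 rad → d = 6371·c ≈ 3797.06 km.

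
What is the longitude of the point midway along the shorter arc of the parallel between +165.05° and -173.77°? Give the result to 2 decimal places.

Signed shortest Δλ from +165.05° to -173.77° is +21.18°.
Midpoint longitude = +165.05° + (+21.18°)/2 = +165.05° + 10.59° = +175.64°.
(The naïve average (+165.05 + -173.77)/2 = -4.36° is on the wrong side of the globe.)

+175.64°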